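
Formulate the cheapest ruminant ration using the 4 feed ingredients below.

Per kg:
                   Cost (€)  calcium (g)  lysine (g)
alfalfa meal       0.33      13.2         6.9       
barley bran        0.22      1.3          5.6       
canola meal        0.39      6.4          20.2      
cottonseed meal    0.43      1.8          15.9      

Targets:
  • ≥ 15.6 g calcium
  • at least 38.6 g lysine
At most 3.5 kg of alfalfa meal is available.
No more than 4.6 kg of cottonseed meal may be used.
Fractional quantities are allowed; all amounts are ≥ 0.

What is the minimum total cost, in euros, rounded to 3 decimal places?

Let x1 = kg of alfalfa meal, x2 = kg of barley bran, x3 = kg of canola meal, x4 = kg of cottonseed meal.
Minimize 0.33x1 + 0.22x2 + 0.39x3 + 0.43x4 s.t.:
  13.2x1 + 1.3x2 + 6.4x3 + 1.8x4 ≥ 15.6   (calcium)
  6.9x1 + 5.6x2 + 20.2x3 + 15.9x4 ≥ 38.6   (lysine)
  x1 ≤ 3.5
  x4 ≤ 4.6
  x1, x2, x3, x4 ≥ 0.
The minimum-cost mix takes nothing from barley bran, cottonseed meal — only alfalfa meal, canola meal. There the calcium and lysine constraints are tight.
That vertex is x1 = 0.306, x3 = 1.806.
Cost = 0.33·0.306 + 0.39·1.806 = 0.80532.

€0.805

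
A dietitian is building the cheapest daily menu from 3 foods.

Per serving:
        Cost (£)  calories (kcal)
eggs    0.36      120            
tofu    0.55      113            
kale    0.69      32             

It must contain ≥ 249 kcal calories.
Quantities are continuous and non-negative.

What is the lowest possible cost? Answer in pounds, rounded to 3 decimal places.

Let x1 = servings of eggs, x2 = servings of tofu, x3 = servings of kale.
min 0.36x1 + 0.55x2 + 0.69x3 s.t.:
  120x1 + 113x2 + 32x3 ≥ 249   (calories)
  x1, x2, x3 ≥ 0.
At the optimum only eggs is positive (tofu, kale = 0). The calories requirement is met with equality.
Optimal quantities: eggs = 2.075 servings.
Total cost: 0.36·2.075 = 0.74700.

£0.747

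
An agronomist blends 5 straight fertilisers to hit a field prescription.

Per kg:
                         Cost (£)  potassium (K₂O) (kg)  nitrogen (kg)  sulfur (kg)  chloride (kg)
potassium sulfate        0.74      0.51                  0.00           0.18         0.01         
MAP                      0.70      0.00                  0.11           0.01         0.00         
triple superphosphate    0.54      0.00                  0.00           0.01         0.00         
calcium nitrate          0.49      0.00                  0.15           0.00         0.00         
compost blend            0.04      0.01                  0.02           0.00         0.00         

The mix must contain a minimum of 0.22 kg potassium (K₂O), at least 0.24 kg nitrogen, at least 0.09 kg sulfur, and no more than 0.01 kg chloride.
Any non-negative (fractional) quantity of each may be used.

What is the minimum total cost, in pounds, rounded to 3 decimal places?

£0.850

Treat it as an LP. Let x1 = kg of potassium sulfate, x2 = kg of MAP, x3 = kg of triple superphosphate, x4 = kg of calcium nitrate, x5 = kg of compost blend.
Minimize 0.74x1 + 0.7x2 + 0.54x3 + 0.49x4 + 0.04x5 s.t.:
  0.51x1 + 0.01x5 ≥ 0.22   (potassium (K₂O))
  0.11x2 + 0.15x4 + 0.02x5 ≥ 0.24   (nitrogen)
  0.18x1 + 0.01x2 + 0.01x3 ≥ 0.09   (sulfur)
  0.01x1 ≤ 0.01   (chloride)
  x1, x2, x3, x4, x5 ≥ 0.
The optimal basis is {potassium sulfate, compost blend}; MAP, triple superphosphate, calcium nitrate drop out. The nitrogen and sulfur requirements are met with equality.
That vertex is x1 = 0.5, x5 = 12.
Cost = 0.74·0.5 + 0.04·12 = 0.85000.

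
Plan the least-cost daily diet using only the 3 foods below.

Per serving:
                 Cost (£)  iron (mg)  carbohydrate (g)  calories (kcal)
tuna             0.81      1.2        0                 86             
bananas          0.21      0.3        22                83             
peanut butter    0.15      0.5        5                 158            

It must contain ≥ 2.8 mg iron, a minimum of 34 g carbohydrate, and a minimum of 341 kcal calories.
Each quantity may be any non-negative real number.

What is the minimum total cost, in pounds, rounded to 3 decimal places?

£0.878

Set it up as a linear program. Let x1 = servings of tuna, x2 = servings of bananas, x3 = servings of peanut butter.
Minimise 0.81x1 + 0.21x2 + 0.15x3 subject to:
  1.2x1 + 0.3x2 + 0.5x3 ≥ 2.8   (iron)
  22x2 + 5x3 ≥ 34   (carbohydrate)
  86x1 + 83x2 + 158x3 ≥ 341   (calories)
  x1, x2, x3 ≥ 0.
At the optimum only bananas, peanut butter are positive (tuna = 0). The iron and carbohydrate requirements are met with equality.
Solving gives x2 = 0.3158, x3 = 5.411.
Hence cost = 0.21·0.3158 + 0.15·5.411 = £0.87797.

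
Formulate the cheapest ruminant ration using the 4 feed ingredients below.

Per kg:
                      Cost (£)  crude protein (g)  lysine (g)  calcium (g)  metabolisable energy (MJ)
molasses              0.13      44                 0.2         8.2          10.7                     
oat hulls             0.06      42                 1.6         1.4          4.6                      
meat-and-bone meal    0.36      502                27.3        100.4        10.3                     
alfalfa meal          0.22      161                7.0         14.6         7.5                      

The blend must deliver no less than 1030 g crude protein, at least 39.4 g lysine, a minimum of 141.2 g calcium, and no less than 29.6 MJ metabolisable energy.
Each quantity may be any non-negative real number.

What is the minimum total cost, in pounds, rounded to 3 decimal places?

£0.806

Let x1 = kg of molasses, x2 = kg of oat hulls, x3 = kg of meat-and-bone meal, x4 = kg of alfalfa meal.
Minimise 0.13x1 + 0.06x2 + 0.36x3 + 0.22x4 with:
  44x1 + 42x2 + 502x3 + 161x4 ≥ 1030   (crude protein)
  0.2x1 + 1.6x2 + 27.3x3 + 7x4 ≥ 39.4   (lysine)
  8.2x1 + 1.4x2 + 100.4x3 + 14.6x4 ≥ 141.2   (calcium)
  10.7x1 + 4.6x2 + 10.3x3 + 7.5x4 ≥ 29.6   (metabolisable energy)
  x1, x2, x3, x4 ≥ 0.
The optimal basis is {oat hulls, meat-and-bone meal}; molasses, alfalfa meal drop out. Binding constraints: crude protein and metabolisable energy.
That vertex is x2 = 2.265, x3 = 1.862.
Objective = 0.06·2.265 + 0.36·1.862 = 0.80622.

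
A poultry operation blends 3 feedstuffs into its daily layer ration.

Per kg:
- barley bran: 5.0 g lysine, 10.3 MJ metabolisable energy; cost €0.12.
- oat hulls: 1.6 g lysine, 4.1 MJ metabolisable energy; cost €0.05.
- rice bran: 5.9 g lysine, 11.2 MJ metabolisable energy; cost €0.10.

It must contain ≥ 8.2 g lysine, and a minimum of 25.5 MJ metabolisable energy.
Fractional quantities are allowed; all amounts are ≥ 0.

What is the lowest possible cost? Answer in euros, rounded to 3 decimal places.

€0.228

Treat it as an LP. Let x1 = kg of barley bran, x2 = kg of oat hulls, x3 = kg of rice bran.
min 0.12x1 + 0.05x2 + 0.1x3 subject to:
  5x1 + 1.6x2 + 5.9x3 ≥ 8.2   (lysine)
  10.3x1 + 4.1x2 + 11.2x3 ≥ 25.5   (metabolisable energy)
  x1, x2, x3 ≥ 0.
The minimum-cost mix takes nothing from barley bran, oat hulls — only rice bran. The metabolisable energy requirement is met with equality.
Solving gives x3 = 2.277.
Total cost: 0.1·2.277 = 0.22770.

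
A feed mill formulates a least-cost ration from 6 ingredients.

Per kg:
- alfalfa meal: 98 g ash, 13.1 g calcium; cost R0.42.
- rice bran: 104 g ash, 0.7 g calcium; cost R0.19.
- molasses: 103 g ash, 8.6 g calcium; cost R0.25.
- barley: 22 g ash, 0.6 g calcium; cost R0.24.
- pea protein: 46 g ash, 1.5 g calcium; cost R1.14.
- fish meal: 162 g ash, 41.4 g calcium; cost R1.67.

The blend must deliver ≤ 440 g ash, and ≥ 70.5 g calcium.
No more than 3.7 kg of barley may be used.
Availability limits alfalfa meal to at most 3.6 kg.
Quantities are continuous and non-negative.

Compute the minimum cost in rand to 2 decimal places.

R2.46

Treat it as an LP. Let x1 = kg of alfalfa meal, x2 = kg of rice bran, x3 = kg of molasses, x4 = kg of barley, x5 = kg of pea protein, x6 = kg of fish meal.
Minimize 0.42x1 + 0.19x2 + 0.25x3 + 0.24x4 + 1.14x5 + 1.67x6 s.t.:
  98x1 + 104x2 + 103x3 + 22x4 + 46x5 + 162x6 ≤ 440   (ash)
  13.1x1 + 0.7x2 + 8.6x3 + 0.6x4 + 1.5x5 + 41.4x6 ≥ 70.5   (calcium)
  x4 ≤ 3.7
  x1 ≤ 3.6
  x1, x2, x3, x4, x5, x6 ≥ 0.
The optimal basis is {alfalfa meal, fish meal}; rice bran, molasses, barley, pea protein drop out. Binding constraints: ash and calcium.
So alfalfa meal = 3.512 kg, fish meal = 0.5917 kg.
Hence cost = 0.42·3.512 + 1.67·0.5917 = R2.4632.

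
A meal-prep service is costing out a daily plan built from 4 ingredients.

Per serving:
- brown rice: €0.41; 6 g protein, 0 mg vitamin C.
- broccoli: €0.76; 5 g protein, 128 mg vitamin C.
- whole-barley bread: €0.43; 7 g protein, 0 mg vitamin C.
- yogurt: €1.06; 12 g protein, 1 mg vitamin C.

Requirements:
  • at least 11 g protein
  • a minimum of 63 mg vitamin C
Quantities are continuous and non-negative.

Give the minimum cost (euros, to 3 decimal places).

€0.899

Set it up as a linear program. Let x1 = servings of brown rice, x2 = servings of broccoli, x3 = servings of whole-barley bread, x4 = servings of yogurt.
Minimise 0.41x1 + 0.76x2 + 0.43x3 + 1.06x4 subject to:
  6x1 + 5x2 + 7x3 + 12x4 ≥ 11   (protein)
  128x2 + 1x4 ≥ 63   (vitamin C)
  x1, x2, x3, x4 ≥ 0.
The minimum-cost mix takes nothing from brown rice, yogurt — only broccoli, whole-barley bread. Binding constraints: protein and vitamin C.
Solving gives x2 = 0.4922, x3 = 1.22.
Cost = 0.76·0.4922 + 0.43·1.22 = 0.89867.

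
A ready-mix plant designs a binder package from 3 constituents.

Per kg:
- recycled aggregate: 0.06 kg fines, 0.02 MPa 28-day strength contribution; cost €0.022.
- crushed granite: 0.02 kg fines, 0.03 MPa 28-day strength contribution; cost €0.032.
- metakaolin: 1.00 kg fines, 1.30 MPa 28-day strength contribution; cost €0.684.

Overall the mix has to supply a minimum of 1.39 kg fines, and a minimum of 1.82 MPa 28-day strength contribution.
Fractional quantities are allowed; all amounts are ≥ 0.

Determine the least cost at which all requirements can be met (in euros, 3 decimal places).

€0.958

Treat it as an LP. Let x1 = kg of recycled aggregate, x2 = kg of crushed granite, x3 = kg of metakaolin.
Minimise 0.022x1 + 0.032x2 + 0.684x3 s.t.:
  0.06x1 + 0.02x2 + 1x3 ≥ 1.39   (fines)
  0.02x1 + 0.03x2 + 1.3x3 ≥ 1.82   (28-day strength contribution)
  x1, x2, x3 ≥ 0.
At the optimum only metakaolin is positive (recycled aggregate, crushed granite = 0). There the 28-day strength contribution constraint is tight.
Optimal quantities: metakaolin = 1.4 kg.
Total cost: 0.684·1.4 = 0.95760.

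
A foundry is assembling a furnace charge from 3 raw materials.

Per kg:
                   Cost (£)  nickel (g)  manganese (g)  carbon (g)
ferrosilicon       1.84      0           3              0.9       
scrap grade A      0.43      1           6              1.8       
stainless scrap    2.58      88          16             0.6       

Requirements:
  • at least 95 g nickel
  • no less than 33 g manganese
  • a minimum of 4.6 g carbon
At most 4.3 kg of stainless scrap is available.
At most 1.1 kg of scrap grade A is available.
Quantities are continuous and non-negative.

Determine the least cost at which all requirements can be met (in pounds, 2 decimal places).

£7.54

Let x1 = kg of ferrosilicon, x2 = kg of scrap grade A, x3 = kg of stainless scrap.
Minimise 1.84x1 + 0.43x2 + 2.58x3 s.t.:
  1x2 + 88x3 ≥ 95   (nickel)
  3x1 + 6x2 + 16x3 ≥ 33   (manganese)
  0.9x1 + 1.8x2 + 0.6x3 ≥ 4.6   (carbon)
  x3 ≤ 4.3
  x2 ≤ 1.1
  x1, x2, x3 ≥ 0.
The optimal mix uses every input. There the manganese, carbon, the scrap grade A cap constraints are tight.
Solving gives x1 = 2.07, x2 = 1.1, x3 = 1.262.
Total cost: 1.84·2.07 + 0.43·1.1 + 2.58·1.262 = 7.5378.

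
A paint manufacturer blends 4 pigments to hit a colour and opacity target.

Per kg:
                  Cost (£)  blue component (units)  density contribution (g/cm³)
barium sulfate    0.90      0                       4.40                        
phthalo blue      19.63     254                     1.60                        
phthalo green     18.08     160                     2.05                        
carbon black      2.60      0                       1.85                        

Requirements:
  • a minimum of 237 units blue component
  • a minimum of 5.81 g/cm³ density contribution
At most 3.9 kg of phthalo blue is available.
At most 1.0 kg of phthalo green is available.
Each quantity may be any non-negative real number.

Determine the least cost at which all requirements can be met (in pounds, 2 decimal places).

Treat it as an LP. Let x1 = kg of barium sulfate, x2 = kg of phthalo blue, x3 = kg of phthalo green, x4 = kg of carbon black.
Minimise 0.9x1 + 19.63x2 + 18.08x3 + 2.6x4 s.t.:
  254x2 + 160x3 ≥ 237   (blue component)
  4.4x1 + 1.6x2 + 2.05x3 + 1.85x4 ≥ 5.81   (density contribution)
  x2 ≤ 3.9
  x3 ≤ 1
  x1, x2, x3, x4 ≥ 0.
At the optimum only barium sulfate, phthalo blue are positive (phthalo green, carbon black = 0). There the blue component and density contribution constraints are tight.
Solving gives x1 = 0.9812, x2 = 0.9331.
Total cost: 0.9·0.9812 + 19.63·0.9331 = 19.1998.

£19.20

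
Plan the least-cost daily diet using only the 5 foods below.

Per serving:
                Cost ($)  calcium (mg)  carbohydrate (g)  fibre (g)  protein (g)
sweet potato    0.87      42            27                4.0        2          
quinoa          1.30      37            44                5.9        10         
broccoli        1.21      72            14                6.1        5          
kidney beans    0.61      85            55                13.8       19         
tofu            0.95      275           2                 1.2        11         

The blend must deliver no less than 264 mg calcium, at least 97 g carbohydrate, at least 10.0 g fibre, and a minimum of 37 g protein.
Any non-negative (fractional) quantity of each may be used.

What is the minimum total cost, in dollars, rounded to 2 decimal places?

$1.47

Set it up as a linear program. Let x1 = servings of sweet potato, x2 = servings of quinoa, x3 = servings of broccoli, x4 = servings of kidney beans, x5 = servings of tofu.
Minimise 0.87x1 + 1.3x2 + 1.21x3 + 0.61x4 + 0.95x5 with:
  42x1 + 37x2 + 72x3 + 85x4 + 275x5 ≥ 264   (calcium)
  27x1 + 44x2 + 14x3 + 55x4 + 2x5 ≥ 97   (carbohydrate)
  4x1 + 5.9x2 + 6.1x3 + 13.8x4 + 1.2x5 ≥ 10   (fibre)
  2x1 + 10x2 + 5x3 + 19x4 + 11x5 ≥ 37   (protein)
  x1, x2, x3, x4, x5 ≥ 0.
The minimum-cost mix takes nothing from sweet potato, quinoa, broccoli — only kidney beans, tofu. The calcium and carbohydrate requirements are met with equality.
Solving gives x4 = 1.7484, x5 = 0.41959.
Hence cost = 0.61·1.7484 + 0.95·0.41959 = $1.4651.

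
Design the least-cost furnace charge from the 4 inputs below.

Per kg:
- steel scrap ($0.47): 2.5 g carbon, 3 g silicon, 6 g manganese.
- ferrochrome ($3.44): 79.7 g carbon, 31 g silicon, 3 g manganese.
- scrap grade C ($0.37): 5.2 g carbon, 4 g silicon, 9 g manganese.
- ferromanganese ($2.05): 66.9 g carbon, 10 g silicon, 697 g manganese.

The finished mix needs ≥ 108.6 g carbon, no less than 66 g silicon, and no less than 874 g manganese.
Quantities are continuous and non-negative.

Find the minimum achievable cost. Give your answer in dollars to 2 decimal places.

$7.32

Let x1 = kg of steel scrap, x2 = kg of ferrochrome, x3 = kg of scrap grade C, x4 = kg of ferromanganese.
min 0.47x1 + 3.44x2 + 0.37x3 + 2.05x4 with:
  2.5x1 + 79.7x2 + 5.2x3 + 66.9x4 ≥ 108.6   (carbon)
  3x1 + 31x2 + 4x3 + 10x4 ≥ 66   (silicon)
  6x1 + 3x2 + 9x3 + 697x4 ≥ 874   (manganese)
  x1, x2, x3, x4 ≥ 0.
The cheapest feasible vertex uses only scrap grade C, ferromanganese; steel scrap, ferrochrome are not used. Binding constraints: silicon and manganese.
That vertex is x3 = 13.81, x4 = 1.076.
Objective = 0.37·13.81 + 2.05·1.076 = 7.3155.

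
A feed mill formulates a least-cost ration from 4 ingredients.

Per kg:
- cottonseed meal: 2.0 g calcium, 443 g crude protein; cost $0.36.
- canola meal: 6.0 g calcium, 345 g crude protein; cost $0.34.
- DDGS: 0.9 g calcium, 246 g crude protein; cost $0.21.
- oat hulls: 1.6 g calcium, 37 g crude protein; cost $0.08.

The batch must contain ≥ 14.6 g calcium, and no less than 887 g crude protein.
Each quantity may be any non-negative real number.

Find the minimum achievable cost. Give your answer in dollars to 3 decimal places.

Set it up as a linear program. Let x1 = kg of cottonseed meal, x2 = kg of canola meal, x3 = kg of DDGS, x4 = kg of oat hulls.
min 0.36x1 + 0.34x2 + 0.21x3 + 0.08x4 subject to:
  2x1 + 6x2 + 0.9x3 + 1.6x4 ≥ 14.6   (calcium)
  443x1 + 345x2 + 246x3 + 37x4 ≥ 887   (crude protein)
  x1, x2, x3, x4 ≥ 0.
The optimal basis is {cottonseed meal, canola meal}; DDGS, oat hulls drop out. There the calcium and crude protein constraints are tight.
Solving gives x1 = 0.1448, x2 = 2.385.
Hence cost = 0.36·0.1448 + 0.34·2.385 = $0.86303.

$0.863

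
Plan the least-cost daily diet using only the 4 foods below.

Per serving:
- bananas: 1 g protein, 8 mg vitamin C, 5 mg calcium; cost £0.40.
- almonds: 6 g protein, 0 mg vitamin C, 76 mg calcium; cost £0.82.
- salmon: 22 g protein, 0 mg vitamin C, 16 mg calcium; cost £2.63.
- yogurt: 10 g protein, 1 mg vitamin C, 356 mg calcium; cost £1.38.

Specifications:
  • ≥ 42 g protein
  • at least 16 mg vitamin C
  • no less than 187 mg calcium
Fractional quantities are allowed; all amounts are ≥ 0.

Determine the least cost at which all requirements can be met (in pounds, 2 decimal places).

Let x1 = servings of bananas, x2 = servings of almonds, x3 = servings of salmon, x4 = servings of yogurt.
min 0.4x1 + 0.82x2 + 2.63x3 + 1.38x4 subject to:
  1x1 + 6x2 + 22x3 + 10x4 ≥ 42   (protein)
  8x1 + 1x4 ≥ 16   (vitamin C)
  5x1 + 76x2 + 16x3 + 356x4 ≥ 187   (calcium)
  x1, x2, x3, x4 ≥ 0.
The optimal basis is {bananas, salmon, yogurt}; almonds drops out. The protein, vitamin C, calcium requirements are met with equality.
Optimal quantities: bananas = 1.947 servings, salmon = 1.628 servings, yogurt = 0.4248 servings.
Objective = 0.4·1.947 + 2.63·1.628 + 1.38·0.4248 = 5.6467.

£5.65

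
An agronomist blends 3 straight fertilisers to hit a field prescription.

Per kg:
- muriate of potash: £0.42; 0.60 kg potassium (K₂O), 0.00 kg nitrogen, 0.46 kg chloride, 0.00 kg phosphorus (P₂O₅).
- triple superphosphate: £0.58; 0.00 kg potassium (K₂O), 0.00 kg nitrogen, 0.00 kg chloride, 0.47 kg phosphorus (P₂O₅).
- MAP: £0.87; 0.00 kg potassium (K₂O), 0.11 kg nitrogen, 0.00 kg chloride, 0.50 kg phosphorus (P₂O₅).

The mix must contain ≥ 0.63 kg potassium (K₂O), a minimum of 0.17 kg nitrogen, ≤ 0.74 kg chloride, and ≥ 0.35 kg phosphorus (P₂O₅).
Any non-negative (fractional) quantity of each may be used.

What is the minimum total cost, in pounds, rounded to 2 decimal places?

Set it up as a linear program. Let x1 = kg of muriate of potash, x2 = kg of triple superphosphate, x3 = kg of MAP.
Minimise 0.42x1 + 0.58x2 + 0.87x3 with:
  0.6x1 ≥ 0.63   (potassium (K₂O))
  0.11x3 ≥ 0.17   (nitrogen)
  0.46x1 ≤ 0.74   (chloride)
  0.47x2 + 0.5x3 ≥ 0.35   (phosphorus (P₂O₅))
  x1, x2, x3 ≥ 0.
The minimum-cost mix takes nothing from triple superphosphate — only muriate of potash, MAP. The potassium (K₂O) and nitrogen requirements are met with equality.
Solving gives x1 = 1.05, x3 = 1.545.
Total cost: 0.42·1.05 + 0.87·1.545 = 1.7852.

£1.79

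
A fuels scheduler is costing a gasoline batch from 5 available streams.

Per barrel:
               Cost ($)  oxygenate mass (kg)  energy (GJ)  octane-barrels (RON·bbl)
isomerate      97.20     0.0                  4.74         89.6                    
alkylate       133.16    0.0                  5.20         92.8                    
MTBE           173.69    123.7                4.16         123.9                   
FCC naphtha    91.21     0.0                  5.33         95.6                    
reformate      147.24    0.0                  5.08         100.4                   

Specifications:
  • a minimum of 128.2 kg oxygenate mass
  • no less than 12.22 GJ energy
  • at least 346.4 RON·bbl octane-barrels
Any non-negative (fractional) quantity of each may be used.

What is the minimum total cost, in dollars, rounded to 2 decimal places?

Let x1 = barrels of isomerate, x2 = barrels of alkylate, x3 = barrels of MTBE, x4 = barrels of FCC naphtha, x5 = barrels of reformate.
min 97.2x1 + 133.16x2 + 173.69x3 + 91.21x4 + 147.24x5 s.t.:
  123.7x3 ≥ 128.2   (oxygenate mass)
  4.74x1 + 5.2x2 + 4.16x3 + 5.33x4 + 5.08x5 ≥ 12.22   (energy)
  89.6x1 + 92.8x2 + 123.9x3 + 95.6x4 + 100.4x5 ≥ 346.4   (octane-barrels)
  x1, x2, x3, x4, x5 ≥ 0.
The minimum-cost mix takes nothing from isomerate, alkylate, reformate — only MTBE, FCC naphtha. There the oxygenate mass and octane-barrels constraints are tight.
So MTBE = 1.03638 barrels, FCC naphtha = 2.28026 barrels.
Hence cost = 173.69·1.03638 + 91.21·2.28026 = $387.9914.

$387.99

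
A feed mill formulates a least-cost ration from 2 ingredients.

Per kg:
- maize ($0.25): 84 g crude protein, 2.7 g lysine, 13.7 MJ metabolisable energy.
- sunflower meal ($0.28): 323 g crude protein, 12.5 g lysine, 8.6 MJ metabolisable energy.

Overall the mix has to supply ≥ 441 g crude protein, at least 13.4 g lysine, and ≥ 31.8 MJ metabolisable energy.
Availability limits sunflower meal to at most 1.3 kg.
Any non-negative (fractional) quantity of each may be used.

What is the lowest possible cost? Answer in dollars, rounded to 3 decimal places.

Let x1 = kg of maize, x2 = kg of sunflower meal.
min 0.25x1 + 0.28x2 with:
  84x1 + 323x2 ≥ 441   (crude protein)
  2.7x1 + 12.5x2 ≥ 13.4   (lysine)
  13.7x1 + 8.6x2 ≥ 31.8   (metabolisable energy)
  x2 ≤ 1.3
  x1, x2 ≥ 0.
Both inputs are positive at the optimum. The crude protein and metabolisable energy requirements are met with equality.
So maize = 1.75 kg, sunflower meal = 0.9103 kg.
Cost = 0.25·1.75 + 0.28·0.9103 = 0.69238.

$0.692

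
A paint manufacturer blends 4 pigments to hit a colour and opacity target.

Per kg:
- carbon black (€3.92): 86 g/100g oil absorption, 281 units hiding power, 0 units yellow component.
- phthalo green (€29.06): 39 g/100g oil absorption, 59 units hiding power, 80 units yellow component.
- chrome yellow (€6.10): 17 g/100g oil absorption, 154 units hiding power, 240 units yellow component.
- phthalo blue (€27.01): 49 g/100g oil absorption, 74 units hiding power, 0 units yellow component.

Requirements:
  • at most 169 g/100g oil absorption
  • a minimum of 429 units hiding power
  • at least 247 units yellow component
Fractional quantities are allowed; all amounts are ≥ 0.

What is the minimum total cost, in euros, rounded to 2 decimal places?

€10.05

Set it up as a linear program. Let x1 = kg of carbon black, x2 = kg of phthalo green, x3 = kg of chrome yellow, x4 = kg of phthalo blue.
min 3.92x1 + 29.06x2 + 6.1x3 + 27.01x4 subject to:
  86x1 + 39x2 + 17x3 + 49x4 ≤ 169   (oil absorption)
  281x1 + 59x2 + 154x3 + 74x4 ≥ 429   (hiding power)
  80x2 + 240x3 ≥ 247   (yellow component)
  x1, x2, x3, x4 ≥ 0.
The cheapest feasible vertex uses only carbon black, chrome yellow; phthalo green, phthalo blue are not used. The hiding power and yellow component requirements are met with equality.
Optimal quantities: carbon black = 0.9627 kg, chrome yellow = 1.029 kg.
Total cost: 3.92·0.9627 + 6.1·1.029 = 10.0507.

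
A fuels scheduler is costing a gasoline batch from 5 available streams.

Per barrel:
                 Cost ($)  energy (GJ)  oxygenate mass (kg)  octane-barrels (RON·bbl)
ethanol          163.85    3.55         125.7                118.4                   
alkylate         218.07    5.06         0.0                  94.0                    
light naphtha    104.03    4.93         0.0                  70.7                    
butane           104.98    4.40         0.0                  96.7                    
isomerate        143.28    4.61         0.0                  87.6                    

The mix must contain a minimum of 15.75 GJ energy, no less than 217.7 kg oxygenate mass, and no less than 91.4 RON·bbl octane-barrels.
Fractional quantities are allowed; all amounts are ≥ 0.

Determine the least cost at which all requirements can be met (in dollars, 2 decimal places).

$486.38

Set it up as a linear program. Let x1 = barrels of ethanol, x2 = barrels of alkylate, x3 = barrels of light naphtha, x4 = barrels of butane, x5 = barrels of isomerate.
min 163.85x1 + 218.07x2 + 104.03x3 + 104.98x4 + 143.28x5 with:
  3.55x1 + 5.06x2 + 4.93x3 + 4.4x4 + 4.61x5 ≥ 15.75   (energy)
  125.7x1 ≥ 217.7   (oxygenate mass)
  118.4x1 + 94x2 + 70.7x3 + 96.7x4 + 87.6x5 ≥ 91.4   (octane-barrels)
  x1, x2, x3, x4, x5 ≥ 0.
At the optimum only ethanol, light naphtha are positive (alkylate, butane, isomerate = 0). The energy and oxygenate mass requirements are met with equality.
Solving gives x1 = 1.7319, x3 = 1.9476.
Cost = 163.85·1.7319 + 104.03·1.9476 = 486.3806.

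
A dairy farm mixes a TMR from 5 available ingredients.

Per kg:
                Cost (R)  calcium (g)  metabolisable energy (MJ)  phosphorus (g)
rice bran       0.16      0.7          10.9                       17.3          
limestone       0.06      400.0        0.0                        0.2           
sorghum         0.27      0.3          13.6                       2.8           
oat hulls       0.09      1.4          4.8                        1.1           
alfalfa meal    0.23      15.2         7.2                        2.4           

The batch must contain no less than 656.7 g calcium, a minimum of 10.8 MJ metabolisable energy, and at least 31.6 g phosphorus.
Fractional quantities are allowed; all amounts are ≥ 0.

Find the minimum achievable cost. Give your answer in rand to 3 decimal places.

Treat it as an LP. Let x1 = kg of rice bran, x2 = kg of limestone, x3 = kg of sorghum, x4 = kg of oat hulls, x5 = kg of alfalfa meal.
Minimize 0.16x1 + 0.06x2 + 0.27x3 + 0.09x4 + 0.23x5 subject to:
  0.7x1 + 400x2 + 0.3x3 + 1.4x4 + 15.2x5 ≥ 656.7   (calcium)
  10.9x1 + 13.6x3 + 4.8x4 + 7.2x5 ≥ 10.8   (metabolisable energy)
  17.3x1 + 0.2x2 + 2.8x3 + 1.1x4 + 2.4x5 ≥ 31.6   (phosphorus)
  x1, x2, x3, x4, x5 ≥ 0.
The cheapest feasible vertex uses only rice bran, limestone; sorghum, oat hulls, alfalfa meal are not used. The calcium and phosphorus requirements are met with equality.
That vertex is x1 = 1.808, x2 = 1.639.
Objective = 0.16·1.808 + 0.06·1.639 = 0.38762.

R0.388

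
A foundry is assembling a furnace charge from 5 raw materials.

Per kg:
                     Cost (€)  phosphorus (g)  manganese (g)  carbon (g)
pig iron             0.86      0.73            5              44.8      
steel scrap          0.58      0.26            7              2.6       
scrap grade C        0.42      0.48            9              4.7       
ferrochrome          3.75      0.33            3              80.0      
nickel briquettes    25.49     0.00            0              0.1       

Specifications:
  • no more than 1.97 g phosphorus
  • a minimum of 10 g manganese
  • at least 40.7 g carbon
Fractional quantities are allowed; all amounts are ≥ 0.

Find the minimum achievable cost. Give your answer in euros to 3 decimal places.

€0.994

Set it up as a linear program. Let x1 = kg of pig iron, x2 = kg of steel scrap, x3 = kg of scrap grade C, x4 = kg of ferrochrome, x5 = kg of nickel briquettes.
Minimise 0.86x1 + 0.58x2 + 0.42x3 + 3.75x4 + 25.49x5 with:
  0.73x1 + 0.26x2 + 0.48x3 + 0.33x4 ≤ 1.97   (phosphorus)
  5x1 + 7x2 + 9x3 + 3x4 ≥ 10   (manganese)
  44.8x1 + 2.6x2 + 4.7x3 + 80x4 + 0.1x5 ≥ 40.7   (carbon)
  x1, x2, x3, x4, x5 ≥ 0.
The minimum-cost mix takes nothing from steel scrap, ferrochrome, nickel briquettes — only pig iron, scrap grade C. The manganese and carbon requirements are met with equality.
Optimal quantities: pig iron = 0.8409 kg, scrap grade C = 0.6439 kg.
Total cost: 0.86·0.8409 + 0.42·0.6439 = 0.99361.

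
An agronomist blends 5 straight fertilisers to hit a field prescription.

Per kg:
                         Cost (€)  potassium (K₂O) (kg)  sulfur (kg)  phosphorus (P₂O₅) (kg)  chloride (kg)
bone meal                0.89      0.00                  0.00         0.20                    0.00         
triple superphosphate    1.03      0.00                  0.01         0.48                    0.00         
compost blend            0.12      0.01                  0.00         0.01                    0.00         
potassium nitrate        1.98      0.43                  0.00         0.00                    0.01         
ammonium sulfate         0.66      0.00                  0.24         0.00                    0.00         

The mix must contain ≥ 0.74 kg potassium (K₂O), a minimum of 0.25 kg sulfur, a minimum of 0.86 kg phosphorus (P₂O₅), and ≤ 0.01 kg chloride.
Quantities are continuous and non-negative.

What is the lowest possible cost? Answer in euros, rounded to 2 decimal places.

Let x1 = kg of bone meal, x2 = kg of triple superphosphate, x3 = kg of compost blend, x4 = kg of potassium nitrate, x5 = kg of ammonium sulfate.
min 0.89x1 + 1.03x2 + 0.12x3 + 1.98x4 + 0.66x5 subject to:
  0.01x3 + 0.43x4 ≥ 0.74   (potassium (K₂O))
  0.01x2 + 0.24x5 ≥ 0.25   (sulfur)
  0.2x1 + 0.48x2 + 0.01x3 ≥ 0.86   (phosphorus (P₂O₅))
  0.01x4 ≤ 0.01   (chloride)
  x1, x2, x3, x4, x5 ≥ 0.
At the optimum only triple superphosphate, compost blend, potassium nitrate, ammonium sulfate are positive (bone meal = 0). The potassium (K₂O), sulfur, phosphorus (P₂O₅), chloride requirements are met with equality.
So triple superphosphate = 1.146 kg, compost blend = 31 kg, potassium nitrate = 1 kg, ammonium sulfate = 0.9939 kg.
Total cost: 1.03·1.146 + 0.12·31 + 1.98·1 + 0.66·0.9939 = 7.5364.

€7.54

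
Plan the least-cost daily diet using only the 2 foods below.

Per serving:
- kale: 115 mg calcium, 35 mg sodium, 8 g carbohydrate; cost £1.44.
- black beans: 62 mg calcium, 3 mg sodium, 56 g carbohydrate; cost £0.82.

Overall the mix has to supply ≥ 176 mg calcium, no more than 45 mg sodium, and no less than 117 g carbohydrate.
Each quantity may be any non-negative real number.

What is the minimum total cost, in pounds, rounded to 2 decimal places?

Let x1 = servings of kale, x2 = servings of black beans.
Minimise 1.44x1 + 0.82x2 s.t.:
  115x1 + 62x2 ≥ 176   (calcium)
  35x1 + 3x2 ≤ 45   (sodium)
  8x1 + 56x2 ≥ 117   (carbohydrate)
  x1, x2 ≥ 0.
Both inputs are positive at the optimum. The calcium and carbohydrate requirements are met with equality.
That vertex is x1 = 0.4378, x2 = 2.027.
Total cost: 1.44·0.4378 + 0.82·2.027 = 2.2926.

£2.29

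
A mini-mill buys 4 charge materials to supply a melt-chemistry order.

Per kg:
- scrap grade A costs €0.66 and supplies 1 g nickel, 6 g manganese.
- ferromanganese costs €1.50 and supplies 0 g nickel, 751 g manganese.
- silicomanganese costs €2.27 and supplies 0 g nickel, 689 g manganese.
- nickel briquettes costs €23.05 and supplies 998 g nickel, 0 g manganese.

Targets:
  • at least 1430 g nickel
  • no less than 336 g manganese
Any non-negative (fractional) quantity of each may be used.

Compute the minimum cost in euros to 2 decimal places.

€33.70

Let x1 = kg of scrap grade A, x2 = kg of ferromanganese, x3 = kg of silicomanganese, x4 = kg of nickel briquettes.
Minimise 0.66x1 + 1.5x2 + 2.27x3 + 23.05x4 s.t.:
  1x1 + 998x4 ≥ 1430   (nickel)
  6x1 + 751x2 + 689x3 ≥ 336   (manganese)
  x1, x2, x3, x4 ≥ 0.
The minimum-cost mix takes nothing from scrap grade A, silicomanganese — only ferromanganese, nickel briquettes. There the nickel and manganese constraints are tight.
Optimal quantities: ferromanganese = 0.4474 kg, nickel briquettes = 1.433 kg.
Hence cost = 1.5·0.4474 + 23.05·1.433 = €33.7018.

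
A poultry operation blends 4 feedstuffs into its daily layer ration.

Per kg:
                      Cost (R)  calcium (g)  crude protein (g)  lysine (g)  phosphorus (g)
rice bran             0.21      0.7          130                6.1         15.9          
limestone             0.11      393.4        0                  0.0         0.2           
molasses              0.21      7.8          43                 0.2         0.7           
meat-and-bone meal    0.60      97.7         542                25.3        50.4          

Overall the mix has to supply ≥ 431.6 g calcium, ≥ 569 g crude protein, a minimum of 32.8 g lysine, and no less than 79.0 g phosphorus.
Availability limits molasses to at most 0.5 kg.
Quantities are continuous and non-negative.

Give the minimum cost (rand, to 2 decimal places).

R1.02

Let x1 = kg of rice bran, x2 = kg of limestone, x3 = kg of molasses, x4 = kg of meat-and-bone meal.
Minimise 0.21x1 + 0.11x2 + 0.21x3 + 0.6x4 with:
  0.7x1 + 393.4x2 + 7.8x3 + 97.7x4 ≥ 431.6   (calcium)
  130x1 + 43x3 + 542x4 ≥ 569   (crude protein)
  6.1x1 + 0.2x3 + 25.3x4 ≥ 32.8   (lysine)
  15.9x1 + 0.2x2 + 0.7x3 + 50.4x4 ≥ 79   (phosphorus)
  x3 ≤ 0.5
  x1, x2, x3, x4 ≥ 0.
The minimum-cost mix takes nothing from rice bran, molasses — only limestone, meat-and-bone meal. The calcium and phosphorus requirements are met with equality.
Optimal quantities: limestone = 0.7085 kg, meat-and-bone meal = 1.565 kg.
Total cost: 0.11·0.7085 + 0.6·1.565 = 1.0169.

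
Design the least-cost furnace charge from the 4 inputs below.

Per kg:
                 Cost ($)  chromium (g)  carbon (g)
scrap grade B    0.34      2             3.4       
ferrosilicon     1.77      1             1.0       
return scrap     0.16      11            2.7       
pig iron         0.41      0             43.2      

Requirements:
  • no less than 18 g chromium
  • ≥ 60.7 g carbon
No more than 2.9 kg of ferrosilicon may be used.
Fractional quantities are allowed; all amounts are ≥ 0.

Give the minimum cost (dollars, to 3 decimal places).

Let x1 = kg of scrap grade B, x2 = kg of ferrosilicon, x3 = kg of return scrap, x4 = kg of pig iron.
Minimize 0.34x1 + 1.77x2 + 0.16x3 + 0.41x4 s.t.:
  2x1 + 1x2 + 11x3 ≥ 18   (chromium)
  3.4x1 + 1x2 + 2.7x3 + 43.2x4 ≥ 60.7   (carbon)
  x2 ≤ 2.9
  x1, x2, x3, x4 ≥ 0.
The cheapest feasible vertex uses only return scrap, pig iron; scrap grade B, ferrosilicon are not used. There the chromium and carbon constraints are tight.
So return scrap = 1.636 kg, pig iron = 1.303 kg.
Hence cost = 0.16·1.636 + 0.41·1.303 = $0.79599.

$0.796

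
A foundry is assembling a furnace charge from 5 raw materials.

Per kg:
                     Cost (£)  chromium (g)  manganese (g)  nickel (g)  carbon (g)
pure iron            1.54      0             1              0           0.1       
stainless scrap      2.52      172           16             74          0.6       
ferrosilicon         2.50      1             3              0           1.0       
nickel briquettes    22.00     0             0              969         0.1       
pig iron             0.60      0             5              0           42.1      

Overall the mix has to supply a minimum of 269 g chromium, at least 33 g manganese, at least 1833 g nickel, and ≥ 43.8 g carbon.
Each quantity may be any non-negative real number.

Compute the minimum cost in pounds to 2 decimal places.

Let x1 = kg of pure iron, x2 = kg of stainless scrap, x3 = kg of ferrosilicon, x4 = kg of nickel briquettes, x5 = kg of pig iron.
Minimise 1.54x1 + 2.52x2 + 2.5x3 + 22x4 + 0.6x5 s.t.:
  172x2 + 1x3 ≥ 269   (chromium)
  1x1 + 16x2 + 3x3 + 5x5 ≥ 33   (manganese)
  74x2 + 969x4 ≥ 1833   (nickel)
  0.1x1 + 0.6x2 + 1x3 + 0.1x4 + 42.1x5 ≥ 43.8   (carbon)
  x1, x2, x3, x4, x5 ≥ 0.
The cheapest feasible vertex uses only stainless scrap, nickel briquettes, pig iron; pure iron, ferrosilicon are not used. Binding constraints: manganese, nickel, carbon.
So stainless scrap = 1.7465 kg, nickel briquettes = 1.7583 kg, pig iron = 1.0113 kg.
Cost = 2.52·1.7465 + 22·1.7583 + 0.6·1.0113 = 43.6906.

£43.69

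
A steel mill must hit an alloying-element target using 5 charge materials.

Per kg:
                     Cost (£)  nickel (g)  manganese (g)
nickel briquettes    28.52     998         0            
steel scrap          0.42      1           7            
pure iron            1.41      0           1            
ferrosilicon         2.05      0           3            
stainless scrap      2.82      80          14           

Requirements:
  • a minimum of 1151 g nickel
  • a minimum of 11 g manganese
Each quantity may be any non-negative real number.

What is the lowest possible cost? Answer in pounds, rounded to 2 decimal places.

This is a linear program. Let x1 = kg of nickel briquettes, x2 = kg of steel scrap, x3 = kg of pure iron, x4 = kg of ferrosilicon, x5 = kg of stainless scrap.
Minimise 28.52x1 + 0.42x2 + 1.41x3 + 2.05x4 + 2.82x5 s.t.:
  998x1 + 1x2 + 80x5 ≥ 1151   (nickel)
  7x2 + 1x3 + 3x4 + 14x5 ≥ 11   (manganese)
  x1, x2, x3, x4, x5 ≥ 0.
At the optimum only nickel briquettes, stainless scrap are positive (steel scrap, pure iron, ferrosilicon = 0). The nickel and manganese requirements are met with equality.
So nickel briquettes = 1.0903 kg, stainless scrap = 0.78571 kg.
Hence cost = 28.52·1.0903 + 2.82·0.78571 = £33.3111.

£33.31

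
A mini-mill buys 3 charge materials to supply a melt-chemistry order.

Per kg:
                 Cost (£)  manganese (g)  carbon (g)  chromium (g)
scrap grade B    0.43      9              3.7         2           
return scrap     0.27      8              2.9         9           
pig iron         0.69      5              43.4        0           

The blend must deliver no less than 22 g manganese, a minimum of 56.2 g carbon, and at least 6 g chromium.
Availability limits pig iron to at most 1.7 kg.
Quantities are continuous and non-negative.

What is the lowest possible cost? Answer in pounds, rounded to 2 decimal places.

Treat it as an LP. Let x1 = kg of scrap grade B, x2 = kg of return scrap, x3 = kg of pig iron.
Minimize 0.43x1 + 0.27x2 + 0.69x3 subject to:
  9x1 + 8x2 + 5x3 ≥ 22   (manganese)
  3.7x1 + 2.9x2 + 43.4x3 ≥ 56.2   (carbon)
  2x1 + 9x2 ≥ 6   (chromium)
  x3 ≤ 1.7
  x1, x2, x3 ≥ 0.
The optimal basis is {return scrap, pig iron}; scrap grade B drops out. There the manganese and carbon constraints are tight.
Solving gives x2 = 2.025, x3 = 1.16.
Cost = 0.27·2.025 + 0.69·1.16 = 1.3472.

£1.35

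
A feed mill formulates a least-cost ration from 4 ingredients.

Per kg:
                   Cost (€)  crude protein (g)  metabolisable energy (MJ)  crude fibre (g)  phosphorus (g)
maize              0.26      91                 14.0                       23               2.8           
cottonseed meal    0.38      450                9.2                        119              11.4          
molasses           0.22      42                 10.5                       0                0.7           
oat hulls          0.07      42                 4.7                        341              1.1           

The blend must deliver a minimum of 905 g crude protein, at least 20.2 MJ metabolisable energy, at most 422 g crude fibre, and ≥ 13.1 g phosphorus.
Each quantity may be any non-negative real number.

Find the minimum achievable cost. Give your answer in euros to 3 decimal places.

Let x1 = kg of maize, x2 = kg of cottonseed meal, x3 = kg of molasses, x4 = kg of oat hulls.
Minimize 0.26x1 + 0.38x2 + 0.22x3 + 0.07x4 subject to:
  91x1 + 450x2 + 42x3 + 42x4 ≥ 905   (crude protein)
  14x1 + 9.2x2 + 10.5x3 + 4.7x4 ≥ 20.2   (metabolisable energy)
  23x1 + 119x2 + 341x4 ≤ 422   (crude fibre)
  2.8x1 + 11.4x2 + 0.7x3 + 1.1x4 ≥ 13.1   (phosphorus)
  x1, x2, x3, x4 ≥ 0.
The cheapest feasible vertex uses only cottonseed meal, oat hulls; maize, molasses are not used. There the crude protein and metabolisable energy constraints are tight.
So cottonseed meal = 1.96986 kg, oat hulls = 0.441976 kg.
Total cost: 0.38·1.96986 + 0.07·0.441976 = 0.77949.

€0.779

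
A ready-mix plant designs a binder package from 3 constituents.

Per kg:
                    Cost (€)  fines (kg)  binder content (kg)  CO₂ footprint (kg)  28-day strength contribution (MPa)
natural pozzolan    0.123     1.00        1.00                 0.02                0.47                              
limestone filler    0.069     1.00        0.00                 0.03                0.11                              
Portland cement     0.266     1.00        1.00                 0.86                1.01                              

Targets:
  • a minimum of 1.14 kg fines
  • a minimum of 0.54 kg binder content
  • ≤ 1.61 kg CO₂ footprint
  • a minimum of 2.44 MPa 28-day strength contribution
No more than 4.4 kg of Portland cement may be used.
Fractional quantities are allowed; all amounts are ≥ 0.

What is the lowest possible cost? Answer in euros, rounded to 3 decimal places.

Let x1 = kg of natural pozzolan, x2 = kg of limestone filler, x3 = kg of Portland cement.
min 0.123x1 + 0.069x2 + 0.266x3 with:
  1x1 + 1x2 + 1x3 ≥ 1.14   (fines)
  1x1 + 1x3 ≥ 0.54   (binder content)
  0.02x1 + 0.03x2 + 0.86x3 ≤ 1.61   (CO₂ footprint)
  0.47x1 + 0.11x2 + 1.01x3 ≥ 2.44   (28-day strength contribution)
  x3 ≤ 4.4
  x1, x2, x3 ≥ 0.
The cheapest feasible vertex uses only natural pozzolan; limestone filler, Portland cement are not used. Binding constraint: 28-day strength contribution.
So natural pozzolan = 5.1915 kg.
Cost = 0.123·5.1915 = 0.63855.

€0.639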